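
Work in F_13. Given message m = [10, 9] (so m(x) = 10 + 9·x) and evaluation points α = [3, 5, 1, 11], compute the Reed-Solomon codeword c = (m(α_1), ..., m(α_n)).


c = [11, 3, 6, 5]

Message polynomial: m(x) = 10 + 9·x (mod 13).
For each evaluation point α_i, compute m(α_i) mod 13:
  α_1 = 3: Horner steps 9 → 11, so m(3) = 11.
  α_2 = 5: Horner steps 9 → 3, so m(5) = 3.
  α_3 = 1: Horner steps 9 → 6, so m(1) = 6.
  α_4 = 11: Horner steps 9 → 5, so m(11) = 5.
Codeword c = [11, 3, 6, 5] ∈ F_13^4.


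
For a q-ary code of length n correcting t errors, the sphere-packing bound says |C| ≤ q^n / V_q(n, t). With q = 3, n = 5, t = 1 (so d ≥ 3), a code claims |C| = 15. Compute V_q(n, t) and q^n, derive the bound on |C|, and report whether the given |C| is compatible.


V_q(n, t) = 11, q^n = 243, Hamming bound = 22, |C| = 15 ≤ bound (satisfied).

Step 1: Compute V_q(n, t) = Σ_{j=0}^1 C(n, j) (q−1)^j.
  j = 0: C(5,0)·(2)^0 = 1·1 = 1.
  j = 1: C(5,1)·(2)^1 = 5·2 = 10.
  V_q(n, t) = 1 + 10 = 11.
Step 2: q^n = 3^5 = 243.
Step 3: Hamming bound ⌊q^n / V_q(n,t)⌋ = ⌊243/11⌋ = 22.
Step 4: Compare |C| = 15 to 22: satisfied.
The claimed |C| lies below the Hamming bound.


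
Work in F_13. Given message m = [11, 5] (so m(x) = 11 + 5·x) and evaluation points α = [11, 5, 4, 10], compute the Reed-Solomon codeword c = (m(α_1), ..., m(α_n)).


c = [1, 10, 5, 9]

Message polynomial: m(x) = 11 + 5·x (mod 13).
For each evaluation point α_i, compute m(α_i) mod 13:
  α_1 = 11: Horner steps 5 → 1, so m(11) = 1.
  α_2 = 5: Horner steps 5 → 10, so m(5) = 10.
  α_3 = 4: Horner steps 5 → 5, so m(4) = 5.
  α_4 = 10: Horner steps 5 → 9, so m(10) = 9.
Codeword c = [1, 10, 5, 9] ∈ F_13^4.


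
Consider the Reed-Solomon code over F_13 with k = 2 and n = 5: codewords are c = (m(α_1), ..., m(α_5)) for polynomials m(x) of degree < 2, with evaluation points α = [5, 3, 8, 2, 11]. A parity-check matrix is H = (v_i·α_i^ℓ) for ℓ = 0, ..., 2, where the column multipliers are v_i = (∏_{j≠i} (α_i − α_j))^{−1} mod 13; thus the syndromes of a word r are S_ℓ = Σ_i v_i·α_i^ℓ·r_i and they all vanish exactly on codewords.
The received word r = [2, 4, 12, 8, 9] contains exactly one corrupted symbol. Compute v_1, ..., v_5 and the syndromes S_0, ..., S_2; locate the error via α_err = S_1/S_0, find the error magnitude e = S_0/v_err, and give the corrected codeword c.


S = (7, 1, 2), error at position 4, error magnitude e = 3, c = [2, 4, 12, 5, 9].

Step 1: column multipliers v_i = (∏_{j≠i}(α_i − α_j))^{−1} mod 13.
  i = 1 (α = 5): (5−3)(5−8)(5−2)(5−11) = 2·(−3)·3·(−6) = 108 ≡ 4, so v_1 = 4^{−1} = 10 (mod 13).
  i = 2 (α = 3): (3−5)(3−8)(3−2)(3−11) = (−2)·(−5)·1·(−8) = −80 ≡ 11, so v_2 = 11^{−1} = 6 (mod 13).
  i = 3 (α = 8): (8−5)(8−3)(8−2)(8−11) = 3·5·6·(−3) = −270 ≡ 3, so v_3 = 3^{−1} = 9 (mod 13).
  i = 4 (α = 2): (2−5)(2−3)(2−8)(2−11) = (−3)·(−1)·(−6)·(−9) = 162 ≡ 6, so v_4 = 6^{−1} = 11 (mod 13).
  i = 5 (α = 11): (11−5)(11−3)(11−8)(11−2) = 6·8·3·9 = 1296 ≡ 9, so v_5 = 9^{−1} = 3 (mod 13).
  v = [10, 6, 9, 11, 3].
Step 2: syndromes of r = [2, 4, 12, 8, 9] (all sums mod 13).
  S_0 = Σ v_i r_i = 10·2 + 6·4 + 9·12 + 11·8 + 3·9 = 267 ≡ 7.
  S_1 = Σ v_i α_i r_i = 10·5·2 + 6·3·4 + 9·8·12 + 11·2·8 + 3·11·9 = 1509 ≡ 1.
  α_i^2 mod 13 = [12, 9, 12, 4, 4].
  S_2 = Σ v_i α_i^2 r_i = 10·12·2 + 6·9·4 + 9·12·12 + 11·4·8 + 3·4·9 = 2212 ≡ 2.
  S = (7, 1, 2) ≠ 0, so r is not a codeword (an error is present).
Step 3: locate the error. For a single error e at position i, S_ℓ = v_i·e·α_i^ℓ, so α_err = S_1/S_0.
  S_0^{−1} = 7^{−1} = 2 (mod 13), so α_err = 1·2 = 2 ≡ 2 = α_4. Error position i = 4.
  Consistency check: S_2/S_1 = 2·1 = 2 ≡ 2 = α_err ✓ (single-error assumption holds).
Step 4: error magnitude e = S_0/v_4 = S_0·∏_{j≠4}(α_4 − α_j) = 7·6 = 42 ≡ 3 (mod 13).
Step 5: correct position 4: c_4 = r_4 − e = 8 − 3 ≡ 5 (mod 13). Hence c = [2, 4, 12, 5, 9].
  Check: interpolating c through the α_i gives m(x) = 7 + 12·x (degree < 2) with m(α_i) = c_i for every i, so c is indeed a codeword.


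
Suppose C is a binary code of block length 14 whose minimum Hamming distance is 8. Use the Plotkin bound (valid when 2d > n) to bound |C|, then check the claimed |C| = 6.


Plotkin bound M ≤ 8; given |C| = 6 ≤ bound (satisfied).

Check applicability: 2d = 16, n = 14.
2d − n = 2 > 0, so Plotkin applies.
Compute d/(2d−n) = 8/2 ≈ 4.0000.
⌊d/(2d−n)⌋ = 4.
Plotkin bound: M ≤ 2·4 = 8.
Given |C| = 6, check: satisfied.
This |C| is below the Plotkin bound.


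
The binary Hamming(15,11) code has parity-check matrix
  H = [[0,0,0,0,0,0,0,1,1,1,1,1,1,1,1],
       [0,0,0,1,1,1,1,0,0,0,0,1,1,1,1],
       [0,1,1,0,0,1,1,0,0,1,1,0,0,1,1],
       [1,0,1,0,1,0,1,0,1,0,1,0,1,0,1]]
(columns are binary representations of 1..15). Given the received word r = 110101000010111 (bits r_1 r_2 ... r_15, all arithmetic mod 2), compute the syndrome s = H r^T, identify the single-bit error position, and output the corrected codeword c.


s = (0, 1, 1, 0)^T, error position = 6, corrected codeword c = 110100000010111

Compute s = H r^T mod 2 one row at a time:
  s_1 = 0 + 0 + 0 + 1 + 0 + 1 + 1 + 1 = 4 ≡ 0 (mod 2).
  s_2 = 1 + 0 + 1 + 0 + 0 + 1 + 1 + 1 = 5 ≡ 1 (mod 2).
  s_3 = 1 + 0 + 1 + 0 + 0 + 1 + 1 + 1 = 5 ≡ 1 (mod 2).
  s_4 = 1 + 0 + 0 + 0 + 0 + 1 + 1 + 1 = 4 ≡ 0 (mod 2).
s = (0, 1, 1, 0)^T — this equals column 6 of H (binary 0110), so error is at position 6.
Correct: flip bit 6 of r = 110101000010111 to get c = 110100000010111.


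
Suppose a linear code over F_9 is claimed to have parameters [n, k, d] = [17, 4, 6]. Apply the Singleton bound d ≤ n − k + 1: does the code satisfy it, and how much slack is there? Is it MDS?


Singleton RHS = n − k + 1 = 14, slack = 8, bound satisfied, not MDS.

Singleton bound: d ≤ n − k + 1.
Here n = 17, k = 4, so n − k + 1 = 14.
Given d = 6, check d ≤ 14: YES.
Slack = (n − k + 1) − d = 8.
The code is NOT MDS (slack = 8 > 0).
Description: the claimed parameters are [17, 4, 6]_9; such a code would be non-MDS.


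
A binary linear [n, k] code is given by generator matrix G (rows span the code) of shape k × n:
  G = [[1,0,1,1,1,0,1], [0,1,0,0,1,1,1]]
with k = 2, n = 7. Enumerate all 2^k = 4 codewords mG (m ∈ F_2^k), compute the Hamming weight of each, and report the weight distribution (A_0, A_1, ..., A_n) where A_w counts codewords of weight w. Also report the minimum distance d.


Weight distribution: A_0 = 1, A_4 = 1, A_5 = 2. Minimum distance d = 4.

Enumerate all 2^2 = 4 messages m ∈ F_2^2.
For each, compute codeword c = mG in F_2^7, then tally its weight.
  m = 00 → c = 0000000, weight = 0.
  m = 10 → c = 1011101, weight = 5.
  m = 01 → c = 0100111, weight = 4.
  m = 11 → c = 1111010, weight = 5.
Tally weights:
  weight 0: 1 codewords.
  weight 4: 1 codewords.
  weight 5: 2 codewords.
Minimum distance d = smallest w > 0 with A_w > 0 = 4.
Sanity: Σ A_w = 4 = 2^2 = 4 ✓.


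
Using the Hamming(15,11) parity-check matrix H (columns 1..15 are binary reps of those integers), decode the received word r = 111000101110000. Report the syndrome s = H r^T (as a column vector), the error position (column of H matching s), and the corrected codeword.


s = (1, 1, 1, 1)^T, error position = 15, corrected codeword c = 111000101110001

Compute s = H r^T mod 2 one row at a time:
  s_1 = 0 + 1 + 1 + 1 + 0 + 0 + 0 + 0 = 3 ≡ 1 (mod 2).
  s_2 = 0 + 0 + 0 + 1 + 0 + 0 + 0 + 0 = 1 ≡ 1 (mod 2).
  s_3 = 1 + 1 + 0 + 1 + 1 + 1 + 0 + 0 = 5 ≡ 1 (mod 2).
  s_4 = 1 + 1 + 0 + 1 + 1 + 1 + 0 + 0 = 5 ≡ 1 (mod 2).
s = (1, 1, 1, 1)^T — this equals column 15 of H (binary 1111), so error is at position 15.
Correct: flip bit 15 of r = 111000101110000 to get c = 111000101110001.


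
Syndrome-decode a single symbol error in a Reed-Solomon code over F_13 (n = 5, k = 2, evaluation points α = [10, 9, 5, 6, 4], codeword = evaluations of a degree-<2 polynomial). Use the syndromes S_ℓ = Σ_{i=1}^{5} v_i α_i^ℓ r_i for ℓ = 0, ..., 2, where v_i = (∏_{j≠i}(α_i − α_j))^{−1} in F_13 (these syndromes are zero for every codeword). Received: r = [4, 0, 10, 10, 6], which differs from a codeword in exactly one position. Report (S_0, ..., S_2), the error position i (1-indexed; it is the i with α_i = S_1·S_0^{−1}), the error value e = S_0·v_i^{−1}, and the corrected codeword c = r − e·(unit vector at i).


S = (2, 12, 7), error at position 4, error magnitude e = 9, c = [4, 0, 10, 1, 6].

Step 1: column multipliers v_i = (∏_{j≠i}(α_i − α_j))^{−1} mod 13.
  i = 1 (α = 10): (10−9)(10−5)(10−6)(10−4) = 1·5·4·6 = 120 ≡ 3, so v_1 = 3^{−1} = 9 (mod 13).
  i = 2 (α = 9): (9−10)(9−5)(9−6)(9−4) = (−1)·4·3·5 = −60 ≡ 5, so v_2 = 5^{−1} = 8 (mod 13).
  i = 3 (α = 5): (5−10)(5−9)(5−6)(5−4) = (−5)·(−4)·(−1)·1 = −20 ≡ 6, so v_3 = 6^{−1} = 11 (mod 13).
  i = 4 (α = 6): (6−10)(6−9)(6−5)(6−4) = (−4)·(−3)·1·2 = 24 ≡ 11, so v_4 = 11^{−1} = 6 (mod 13).
  i = 5 (α = 4): (4−10)(4−9)(4−5)(4−6) = (−6)·(−5)·(−1)·(−2) = 60 ≡ 8, so v_5 = 8^{−1} = 5 (mod 13).
  v = [9, 8, 11, 6, 5].
Step 2: syndromes of r = [4, 0, 10, 10, 6] (all sums mod 13).
  S_0 = Σ v_i r_i = 9·4 + 8·0 + 11·10 + 6·10 + 5·6 = 236 ≡ 2.
  S_1 = Σ v_i α_i r_i = 9·10·4 + 8·9·0 + 11·5·10 + 6·6·10 + 5·4·6 = 1390 ≡ 12.
  α_i^2 mod 13 = [9, 3, 12, 10, 3].
  S_2 = Σ v_i α_i^2 r_i = 9·9·4 + 8·3·0 + 11·12·10 + 6·10·10 + 5·3·6 = 2334 ≡ 7.
  S = (2, 12, 7) ≠ 0, so r is not a codeword (an error is present).
Step 3: locate the error. For a single error e at position i, S_ℓ = v_i·e·α_i^ℓ, so α_err = S_1/S_0.
  S_0^{−1} = 2^{−1} = 7 (mod 13), so α_err = 12·7 = 84 ≡ 6 = α_4. Error position i = 4.
  Consistency check: S_2/S_1 = 7·12 = 84 ≡ 6 = α_err ✓ (single-error assumption holds).
Step 4: error magnitude e = S_0/v_4 = S_0·∏_{j≠4}(α_4 − α_j) = 2·11 = 22 ≡ 9 (mod 13).
Step 5: correct position 4: c_4 = r_4 − e = 10 − 9 ≡ 1 (mod 13). Hence c = [4, 0, 10, 1, 6].
  Check: interpolating c through the α_i gives m(x) = 3 + 4·x (degree < 2) with m(α_i) = c_i for every i, so c is indeed a codeword.


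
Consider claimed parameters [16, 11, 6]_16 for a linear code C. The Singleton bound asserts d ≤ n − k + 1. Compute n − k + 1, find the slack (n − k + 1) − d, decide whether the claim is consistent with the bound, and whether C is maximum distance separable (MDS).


Singleton RHS = n − k + 1 = 6, slack = 0, bound satisfied, MDS.

Singleton bound: d ≤ n − k + 1.
Here n = 16, k = 11, so n − k + 1 = 6.
Given d = 6, check d ≤ 6: YES.
Slack = (n − k + 1) − d = 0.
The code is MDS (slack = 0).
Description: the claimed parameters are [16, 11, 6]_16; such a code would be MDS (meets Singleton bound).


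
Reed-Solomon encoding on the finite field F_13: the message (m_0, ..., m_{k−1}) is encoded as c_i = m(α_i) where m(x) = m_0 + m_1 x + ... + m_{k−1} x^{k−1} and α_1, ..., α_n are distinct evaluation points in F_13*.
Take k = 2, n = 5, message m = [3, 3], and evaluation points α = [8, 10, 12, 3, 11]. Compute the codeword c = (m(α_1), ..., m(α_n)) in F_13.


c = [1, 7, 0, 12, 10]

Message polynomial: m(x) = 3 + 3·x (mod 13).
For each evaluation point α_i, compute m(α_i) mod 13:
  α_1 = 8: Horner steps 3 → 1, so m(8) = 1.
  α_2 = 10: Horner steps 3 → 7, so m(10) = 7.
  α_3 = 12: Horner steps 3 → 0, so m(12) = 0.
  α_4 = 3: Horner steps 3 → 12, so m(3) = 12.
  α_5 = 11: Horner steps 3 → 10, so m(11) = 10.
Codeword c = [1, 7, 0, 12, 10] ∈ F_13^5.


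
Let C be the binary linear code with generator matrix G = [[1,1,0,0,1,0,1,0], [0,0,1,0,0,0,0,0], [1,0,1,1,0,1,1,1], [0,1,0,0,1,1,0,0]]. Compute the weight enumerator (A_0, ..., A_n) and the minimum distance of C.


Weight distribution: A_0 = 1, A_1 = 1, A_2 = 1, A_3 = 3, A_4 = 3, A_5 = 3, A_6 = 3, A_7 = 1. Minimum distance d = 1.

Enumerate all 2^4 = 16 messages m ∈ F_2^4.
For each, compute codeword c = mG in F_2^8, then tally its weight.
  m = 0000 → c = 00000000, weight = 0.
  m = 1000 → c = 11001010, weight = 4.
  m = 0100 → c = 00100000, weight = 1.
  m = 1100 → c = 11101010, weight = 5.
  m = 0010 → c = 10110111, weight = 6.
  m = 1010 → c = 01111101, weight = 6.
  m = 0110 → c = 10010111, weight = 5.
  m = 1110 → c = 01011101, weight = 5.
  m = 0001 → c = 01001100, weight = 3.
  m = 1001 → c = 10000110, weight = 3.
  m = 0101 → c = 01101100, weight = 4.
  m = 1101 → c = 10100110, weight = 4.
  m = 0011 → c = 11111011, weight = 7.
  m = 1011 → c = 00110001, weight = 3.
  m = 0111 → c = 11011011, weight = 6.
  m = 1111 → c = 00010001, weight = 2.
Tally weights:
  weight 0: 1 codewords.
  weight 1: 1 codewords.
  weight 2: 1 codewords.
  weight 3: 3 codewords.
  weight 4: 3 codewords.
  weight 5: 3 codewords.
  weight 6: 3 codewords.
  weight 7: 1 codewords.
Minimum distance d = smallest w > 0 with A_w > 0 = 1.
Sanity: Σ A_w = 16 = 2^4 = 16 ✓.


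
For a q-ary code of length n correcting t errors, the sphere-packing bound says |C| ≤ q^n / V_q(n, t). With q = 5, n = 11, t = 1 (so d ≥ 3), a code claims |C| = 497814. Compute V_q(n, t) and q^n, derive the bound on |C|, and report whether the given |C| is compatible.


V_q(n, t) = 45, q^n = 48828125, Hamming bound = 1085069, |C| = 497814 ≤ bound (satisfied).

Step 1: Compute V_q(n, t) = Σ_{j=0}^1 C(n, j) (q−1)^j.
  j = 0: C(11,0)·(4)^0 = 1·1 = 1.
  j = 1: C(11,1)·(4)^1 = 11·4 = 44.
  V_q(n, t) = 1 + 44 = 45.
Step 2: q^n = 5^11 = 48828125.
Step 3: Hamming bound ⌊q^n / V_q(n,t)⌋ = ⌊48828125/45⌋ = 1085069.
Step 4: Compare |C| = 497814 to 1085069: satisfied.
The claimed |C| lies below the Hamming bound.


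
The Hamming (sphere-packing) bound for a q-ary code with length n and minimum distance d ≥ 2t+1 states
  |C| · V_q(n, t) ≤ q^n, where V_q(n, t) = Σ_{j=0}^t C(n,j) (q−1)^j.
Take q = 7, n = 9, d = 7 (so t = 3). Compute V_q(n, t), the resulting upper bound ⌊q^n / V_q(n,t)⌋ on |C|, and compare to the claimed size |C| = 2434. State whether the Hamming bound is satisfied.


V_q(n, t) = 19495, q^n = 40353607, Hamming bound = 2069, |C| = 2434 > bound (violated).

Step 1: Compute V_q(n, t) = Σ_{j=0}^3 C(n, j) (q−1)^j.
  j = 0: C(9,0)·(6)^0 = 1·1 = 1.
  j = 1: C(9,1)·(6)^1 = 9·6 = 54.
  j = 2: C(9,2)·(6)^2 = 36·36 = 1296.
  j = 3: C(9,3)·(6)^3 = 84·216 = 18144.
  V_q(n, t) = 1 + 54 + 1296 + 18144 = 19495.
Step 2: q^n = 7^9 = 40353607.
Step 3: Hamming bound ⌊q^n / V_q(n,t)⌋ = ⌊40353607/19495⌋ = 2069.
Step 4: Compare |C| = 2434 to 2069: violated.
The claimed |C| lies above the Hamming bound, so no 7-ary code of length 9 with d ≥ 7 can have 2434 codewords.


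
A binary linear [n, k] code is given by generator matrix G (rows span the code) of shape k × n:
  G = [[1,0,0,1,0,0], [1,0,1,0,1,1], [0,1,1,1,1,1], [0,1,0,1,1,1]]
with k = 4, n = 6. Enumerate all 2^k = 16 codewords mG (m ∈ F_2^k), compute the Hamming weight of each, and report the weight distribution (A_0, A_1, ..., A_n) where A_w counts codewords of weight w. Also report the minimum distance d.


Weight distribution: A_0 = 1, A_1 = 2, A_2 = 2, A_3 = 4, A_4 = 5, A_5 = 2. Minimum distance d = 1.

Enumerate all 2^4 = 16 messages m ∈ F_2^4.
For each, compute codeword c = mG in F_2^6, then tally its weight.
  m = 0000 → c = 000000, weight = 0.
  m = 1000 → c = 100100, weight = 2.
  m = 0100 → c = 101011, weight = 4.
  m = 1100 → c = 001111, weight = 4.
  m = 0010 → c = 011111, weight = 5.
  m = 1010 → c = 111011, weight = 5.
  m = 0110 → c = 110100, weight = 3.
  m = 1110 → c = 010000, weight = 1.
  m = 0001 → c = 010111, weight = 4.
  m = 1001 → c = 110011, weight = 4.
  m = 0101 → c = 111100, weight = 4.
  m = 1101 → c = 011000, weight = 2.
  m = 0011 → c = 001000, weight = 1.
  m = 1011 → c = 101100, weight = 3.
  m = 0111 → c = 100011, weight = 3.
  m = 1111 → c = 000111, weight = 3.
Tally weights:
  weight 0: 1 codewords.
  weight 1: 2 codewords.
  weight 2: 2 codewords.
  weight 3: 4 codewords.
  weight 4: 5 codewords.
  weight 5: 2 codewords.
Minimum distance d = smallest w > 0 with A_w > 0 = 1.
Sanity: Σ A_w = 16 = 2^4 = 16 ✓.


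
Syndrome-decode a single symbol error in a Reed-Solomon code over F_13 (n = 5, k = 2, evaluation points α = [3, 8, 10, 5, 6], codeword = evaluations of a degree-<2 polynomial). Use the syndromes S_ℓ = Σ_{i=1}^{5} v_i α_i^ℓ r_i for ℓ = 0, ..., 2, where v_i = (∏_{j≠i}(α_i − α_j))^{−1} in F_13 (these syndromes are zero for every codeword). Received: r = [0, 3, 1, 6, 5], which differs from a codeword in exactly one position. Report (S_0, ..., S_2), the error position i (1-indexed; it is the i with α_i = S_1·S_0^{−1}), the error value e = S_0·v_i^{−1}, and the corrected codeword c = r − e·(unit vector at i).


S = (9, 1, 3), error at position 1, error magnitude e = 5, c = [8, 3, 1, 6, 5].

Step 1: column multipliers v_i = (∏_{j≠i}(α_i − α_j))^{−1} mod 13.
  i = 1 (α = 3): (3−8)(3−10)(3−5)(3−6) = (−5)·(−7)·(−2)·(−3) = 210 ≡ 2, so v_1 = 2^{−1} = 7 (mod 13).
  i = 2 (α = 8): (8−3)(8−10)(8−5)(8−6) = 5·(−2)·3·2 = −60 ≡ 5, so v_2 = 5^{−1} = 8 (mod 13).
  i = 3 (α = 10): (10−3)(10−8)(10−5)(10−6) = 7·2·5·4 = 280 ≡ 7, so v_3 = 7^{−1} = 2 (mod 13).
  i = 4 (α = 5): (5−3)(5−8)(5−10)(5−6) = 2·(−3)·(−5)·(−1) = −30 ≡ 9, so v_4 = 9^{−1} = 3 (mod 13).
  i = 5 (α = 6): (6−3)(6−8)(6−10)(6−5) = 3·(−2)·(−4)·1 = 24 ≡ 11, so v_5 = 11^{−1} = 6 (mod 13).
  v = [7, 8, 2, 3, 6].
Step 2: syndromes of r = [0, 3, 1, 6, 5] (all sums mod 13).
  S_0 = Σ v_i r_i = 7·0 + 8·3 + 2·1 + 3·6 + 6·5 = 74 ≡ 9.
  S_1 = Σ v_i α_i r_i = 7·3·0 + 8·8·3 + 2·10·1 + 3·5·6 + 6·6·5 = 482 ≡ 1.
  α_i^2 mod 13 = [9, 12, 9, 12, 10].
  S_2 = Σ v_i α_i^2 r_i = 7·9·0 + 8·12·3 + 2·9·1 + 3·12·6 + 6·10·5 = 822 ≡ 3.
  S = (9, 1, 3) ≠ 0, so r is not a codeword (an error is present).
Step 3: locate the error. For a single error e at position i, S_ℓ = v_i·e·α_i^ℓ, so α_err = S_1/S_0.
  S_0^{−1} = 9^{−1} = 3 (mod 13), so α_err = 1·3 = 3 ≡ 3 = α_1. Error position i = 1.
  Consistency check: S_2/S_1 = 3·1 = 3 ≡ 3 = α_err ✓ (single-error assumption holds).
Step 4: error magnitude e = S_0/v_1 = S_0·∏_{j≠1}(α_1 − α_j) = 9·2 = 18 ≡ 5 (mod 13).
Step 5: correct position 1: c_1 = r_1 − e = 0 − 5 ≡ 8 (mod 13). Hence c = [8, 3, 1, 6, 5].
  Check: interpolating c through the α_i gives m(x) = 11 + 12·x (degree < 2) with m(α_i) = c_i for every i, so c is indeed a codeword.


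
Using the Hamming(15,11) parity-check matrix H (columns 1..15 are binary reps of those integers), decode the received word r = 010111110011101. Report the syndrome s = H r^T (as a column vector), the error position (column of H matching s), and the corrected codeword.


s = (1, 1, 1, 1)^T, error position = 15, corrected codeword c = 010111110011100

Compute s = H r^T mod 2 one row at a time:
  s_1 = 1 + 0 + 0 + 1 + 1 + 1 + 0 + 1 = 5 ≡ 1 (mod 2).
  s_2 = 1 + 1 + 1 + 1 + 1 + 1 + 0 + 1 = 7 ≡ 1 (mod 2).
  s_3 = 1 + 0 + 1 + 1 + 0 + 1 + 0 + 1 = 5 ≡ 1 (mod 2).
  s_4 = 0 + 0 + 1 + 1 + 0 + 1 + 1 + 1 = 5 ≡ 1 (mod 2).
s = (1, 1, 1, 1)^T — this equals column 15 of H (binary 1111), so error is at position 15.
Correct: flip bit 15 of r = 010111110011101 to get c = 010111110011100.


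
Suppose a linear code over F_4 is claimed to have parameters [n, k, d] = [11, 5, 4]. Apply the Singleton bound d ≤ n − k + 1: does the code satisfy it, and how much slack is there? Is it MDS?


Singleton RHS = n − k + 1 = 7, slack = 3, bound satisfied, not MDS.

Singleton bound: d ≤ n − k + 1.
Here n = 11, k = 5, so n − k + 1 = 7.
Given d = 4, check d ≤ 7: YES.
Slack = (n − k + 1) − d = 3.
The code is NOT MDS (slack = 3 > 0).
Description: the claimed parameters are [11, 5, 4]_4; such a code would be non-MDS.


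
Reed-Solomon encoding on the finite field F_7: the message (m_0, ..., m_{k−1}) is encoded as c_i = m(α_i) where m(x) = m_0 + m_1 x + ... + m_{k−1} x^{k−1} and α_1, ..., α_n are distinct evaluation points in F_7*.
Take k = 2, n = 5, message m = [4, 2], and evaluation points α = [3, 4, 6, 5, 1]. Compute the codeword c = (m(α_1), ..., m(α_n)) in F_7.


c = [3, 5, 2, 0, 6]

Message polynomial: m(x) = 4 + 2·x (mod 7).
For each evaluation point α_i, compute m(α_i) mod 7:
  α_1 = 3: Horner steps 2 → 3, so m(3) = 3.
  α_2 = 4: Horner steps 2 → 5, so m(4) = 5.
  α_3 = 6: Horner steps 2 → 2, so m(6) = 2.
  α_4 = 5: Horner steps 2 → 0, so m(5) = 0.
  α_5 = 1: Horner steps 2 → 6, so m(1) = 6.
Codeword c = [3, 5, 2, 0, 6] ∈ F_7^5.


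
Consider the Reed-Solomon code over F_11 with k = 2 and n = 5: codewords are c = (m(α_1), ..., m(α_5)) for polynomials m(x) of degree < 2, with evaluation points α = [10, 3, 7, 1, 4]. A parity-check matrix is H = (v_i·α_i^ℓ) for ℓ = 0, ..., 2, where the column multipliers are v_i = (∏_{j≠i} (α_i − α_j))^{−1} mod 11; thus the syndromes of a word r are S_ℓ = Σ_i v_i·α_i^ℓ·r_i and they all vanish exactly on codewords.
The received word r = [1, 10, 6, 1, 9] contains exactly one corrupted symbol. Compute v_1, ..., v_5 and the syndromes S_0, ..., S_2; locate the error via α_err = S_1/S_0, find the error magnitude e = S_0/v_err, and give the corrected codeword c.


S = (9, 2, 9), error at position 1, error magnitude e = 9, c = [3, 10, 6, 1, 9].

Step 1: column multipliers v_i = (∏_{j≠i}(α_i − α_j))^{−1} mod 11.
  i = 1 (α = 10): (10−3)(10−7)(10−1)(10−4) = 7·3·9·6 = 1134 ≡ 1, so v_1 = 1^{−1} = 1 (mod 11).
  i = 2 (α = 3): (3−10)(3−7)(3−1)(3−4) = (−7)·(−4)·2·(−1) = −56 ≡ 10, so v_2 = 10^{−1} = 10 (mod 11).
  i = 3 (α = 7): (7−10)(7−3)(7−1)(7−4) = (−3)·4·6·3 = −216 ≡ 4, so v_3 = 4^{−1} = 3 (mod 11).
  i = 4 (α = 1): (1−10)(1−3)(1−7)(1−4) = (−9)·(−2)·(−6)·(−3) = 324 ≡ 5, so v_4 = 5^{−1} = 9 (mod 11).
  i = 5 (α = 4): (4−10)(4−3)(4−7)(4−1) = (−6)·1·(−3)·3 = 54 ≡ 10, so v_5 = 10^{−1} = 10 (mod 11).
  v = [1, 10, 3, 9, 10].
Step 2: syndromes of r = [1, 10, 6, 1, 9] (all sums mod 11).
  S_0 = Σ v_i r_i = 1·1 + 10·10 + 3·6 + 9·1 + 10·9 = 218 ≡ 9.
  S_1 = Σ v_i α_i r_i = 1·10·1 + 10·3·10 + 3·7·6 + 9·1·1 + 10·4·9 = 805 ≡ 2.
  α_i^2 mod 11 = [1, 9, 5, 1, 5].
  S_2 = Σ v_i α_i^2 r_i = 1·1·1 + 10·9·10 + 3·5·6 + 9·1·1 + 10·5·9 = 1450 ≡ 9.
  S = (9, 2, 9) ≠ 0, so r is not a codeword (an error is present).
Step 3: locate the error. For a single error e at position i, S_ℓ = v_i·e·α_i^ℓ, so α_err = S_1/S_0.
  S_0^{−1} = 9^{−1} = 5 (mod 11), so α_err = 2·5 = 10 ≡ 10 = α_1. Error position i = 1.
  Consistency check: S_2/S_1 = 9·6 = 54 ≡ 10 = α_err ✓ (single-error assumption holds).
Step 4: error magnitude e = S_0/v_1 = S_0·∏_{j≠1}(α_1 − α_j) = 9·1 = 9 ≡ 9 (mod 11).
Step 5: correct position 1: c_1 = r_1 − e = 1 − 9 ≡ 3 (mod 11). Hence c = [3, 10, 6, 1, 9].
  Check: interpolating c through the α_i gives m(x) = 2 + 10·x (degree < 2) with m(α_i) = c_i for every i, so c is indeed a codeword.


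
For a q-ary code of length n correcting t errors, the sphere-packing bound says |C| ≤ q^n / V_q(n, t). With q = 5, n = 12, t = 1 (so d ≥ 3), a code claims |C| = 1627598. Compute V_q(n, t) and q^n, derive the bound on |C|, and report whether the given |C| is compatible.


V_q(n, t) = 49, q^n = 244140625, Hamming bound = 4982461, |C| = 1627598 ≤ bound (satisfied).

Step 1: Compute V_q(n, t) = Σ_{j=0}^1 C(n, j) (q−1)^j.
  j = 0: C(12,0)·(4)^0 = 1·1 = 1.
  j = 1: C(12,1)·(4)^1 = 12·4 = 48.
  V_q(n, t) = 1 + 48 = 49.
Step 2: q^n = 5^12 = 244140625.
Step 3: Hamming bound ⌊q^n / V_q(n,t)⌋ = ⌊244140625/49⌋ = 4982461.
Step 4: Compare |C| = 1627598 to 4982461: satisfied.
The claimed |C| lies below the Hamming bound.


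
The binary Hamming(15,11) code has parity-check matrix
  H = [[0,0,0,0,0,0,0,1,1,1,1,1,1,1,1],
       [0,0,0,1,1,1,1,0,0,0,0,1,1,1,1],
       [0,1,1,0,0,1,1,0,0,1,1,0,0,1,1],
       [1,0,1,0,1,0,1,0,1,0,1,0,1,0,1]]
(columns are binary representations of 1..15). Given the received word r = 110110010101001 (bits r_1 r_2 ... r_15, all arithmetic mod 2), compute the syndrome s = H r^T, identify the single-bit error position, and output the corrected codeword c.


s = (0, 0, 1, 1)^T, error position = 3, corrected codeword c = 111110010101001

Compute s = H r^T mod 2 one row at a time:
  s_1 = 1 + 0 + 1 + 0 + 1 + 0 + 0 + 1 = 4 ≡ 0 (mod 2).
  s_2 = 1 + 1 + 0 + 0 + 1 + 0 + 0 + 1 = 4 ≡ 0 (mod 2).
  s_3 = 1 + 0 + 0 + 0 + 1 + 0 + 0 + 1 = 3 ≡ 1 (mod 2).
  s_4 = 1 + 0 + 1 + 0 + 0 + 0 + 0 + 1 = 3 ≡ 1 (mod 2).
s = (0, 0, 1, 1)^T — this equals column 3 of H (binary 0011), so error is at position 3.
Correct: flip bit 3 of r = 110110010101001 to get c = 111110010101001.


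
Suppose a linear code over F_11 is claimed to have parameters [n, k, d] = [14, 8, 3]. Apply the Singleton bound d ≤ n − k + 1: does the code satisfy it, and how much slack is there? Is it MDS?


Singleton RHS = n − k + 1 = 7, slack = 4, bound satisfied, not MDS.

Singleton bound: d ≤ n − k + 1.
Here n = 14, k = 8, so n − k + 1 = 7.
Given d = 3, check d ≤ 7: YES.
Slack = (n − k + 1) − d = 4.
The code is NOT MDS (slack = 4 > 0).
Description: the claimed parameters are [14, 8, 3]_11; such a code would be non-MDS.


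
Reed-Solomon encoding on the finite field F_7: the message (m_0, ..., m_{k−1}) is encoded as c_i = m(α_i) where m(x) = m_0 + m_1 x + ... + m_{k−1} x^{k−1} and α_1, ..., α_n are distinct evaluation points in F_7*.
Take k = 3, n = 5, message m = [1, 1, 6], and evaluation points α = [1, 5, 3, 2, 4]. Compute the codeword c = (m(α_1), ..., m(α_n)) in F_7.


c = [1, 2, 2, 6, 3]

Message polynomial: m(x) = 1 + 1·x + 6·x^2 (mod 7).
For each evaluation point α_i, compute m(α_i) mod 7:
  α_1 = 1: Horner steps 6 → 0 → 1, so m(1) = 1.
  α_2 = 5: Horner steps 6 → 3 → 2, so m(5) = 2.
  α_3 = 3: Horner steps 6 → 5 → 2, so m(3) = 2.
  α_4 = 2: Horner steps 6 → 6 → 6, so m(2) = 6.
  α_5 = 4: Horner steps 6 → 4 → 3, so m(4) = 3.
Codeword c = [1, 2, 2, 6, 3] ∈ F_7^5.


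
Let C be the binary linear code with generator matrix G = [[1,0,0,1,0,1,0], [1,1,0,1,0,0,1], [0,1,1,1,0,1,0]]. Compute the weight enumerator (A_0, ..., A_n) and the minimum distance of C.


Weight distribution: A_0 = 1, A_3 = 4, A_4 = 3. Minimum distance d = 3.

Enumerate all 2^3 = 8 messages m ∈ F_2^3.
For each, compute codeword c = mG in F_2^7, then tally its weight.
  m = 000 → c = 0000000, weight = 0.
  m = 100 → c = 1001010, weight = 3.
  m = 010 → c = 1101001, weight = 4.
  m = 110 → c = 0100011, weight = 3.
  m = 001 → c = 0111010, weight = 4.
  m = 101 → c = 1110000, weight = 3.
  m = 011 → c = 1010011, weight = 4.
  m = 111 → c = 0011001, weight = 3.
Tally weights:
  weight 0: 1 codewords.
  weight 3: 4 codewords.
  weight 4: 3 codewords.
Minimum distance d = smallest w > 0 with A_w > 0 = 3.
Sanity: Σ A_w = 8 = 2^3 = 8 ✓.


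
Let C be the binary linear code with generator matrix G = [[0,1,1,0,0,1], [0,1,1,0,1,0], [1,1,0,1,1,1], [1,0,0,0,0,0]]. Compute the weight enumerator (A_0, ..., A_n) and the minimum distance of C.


Weight distribution: A_0 = 1, A_1 = 1, A_2 = 2, A_3 = 6, A_4 = 5, A_5 = 1. Minimum distance d = 1.

Enumerate all 2^4 = 16 messages m ∈ F_2^4.
For each, compute codeword c = mG in F_2^6, then tally its weight.
  m = 0000 → c = 000000, weight = 0.
  m = 1000 → c = 011001, weight = 3.
  m = 0100 → c = 011010, weight = 3.
  m = 1100 → c = 000011, weight = 2.
  m = 0010 → c = 110111, weight = 5.
  m = 1010 → c = 101110, weight = 4.
  m = 0110 → c = 101101, weight = 4.
  m = 1110 → c = 110100, weight = 3.
  m = 0001 → c = 100000, weight = 1.
  m = 1001 → c = 111001, weight = 4.
  m = 0101 → c = 111010, weight = 4.
  m = 1101 → c = 100011, weight = 3.
  m = 0011 → c = 010111, weight = 4.
  m = 1011 → c = 001110, weight = 3.
  m = 0111 → c = 001101, weight = 3.
  m = 1111 → c = 010100, weight = 2.
Tally weights:
  weight 0: 1 codewords.
  weight 1: 1 codewords.
  weight 2: 2 codewords.
  weight 3: 6 codewords.
  weight 4: 5 codewords.
  weight 5: 1 codewords.
Minimum distance d = smallest w > 0 with A_w > 0 = 1.
Sanity: Σ A_w = 16 = 2^4 = 16 ✓.


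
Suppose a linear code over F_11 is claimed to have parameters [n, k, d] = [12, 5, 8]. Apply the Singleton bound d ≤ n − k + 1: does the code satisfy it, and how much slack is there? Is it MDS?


Singleton RHS = n − k + 1 = 8, slack = 0, bound satisfied, MDS.

Singleton bound: d ≤ n − k + 1.
Here n = 12, k = 5, so n − k + 1 = 8.
Given d = 8, check d ≤ 8: YES.
Slack = (n − k + 1) − d = 0.
The code is MDS (slack = 0).
Description: the claimed parameters are [12, 5, 8]_11; such a code would be MDS (meets Singleton bound).


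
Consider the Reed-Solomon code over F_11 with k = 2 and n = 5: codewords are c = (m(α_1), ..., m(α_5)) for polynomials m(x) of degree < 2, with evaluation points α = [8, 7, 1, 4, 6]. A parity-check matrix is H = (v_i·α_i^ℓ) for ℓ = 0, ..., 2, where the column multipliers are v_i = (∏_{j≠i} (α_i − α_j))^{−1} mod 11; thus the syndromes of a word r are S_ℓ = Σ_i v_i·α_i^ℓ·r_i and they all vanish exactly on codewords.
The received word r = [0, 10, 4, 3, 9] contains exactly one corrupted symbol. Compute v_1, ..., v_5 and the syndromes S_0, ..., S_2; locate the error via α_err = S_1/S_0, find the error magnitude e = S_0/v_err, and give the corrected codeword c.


S = (8, 10, 7), error at position 4, error magnitude e = 7, c = [0, 10, 4, 7, 9].

Step 1: column multipliers v_i = (∏_{j≠i}(α_i − α_j))^{−1} mod 11.
  i = 1 (α = 8): (8−7)(8−1)(8−4)(8−6) = 1·7·4·2 = 56 ≡ 1, so v_1 = 1^{−1} = 1 (mod 11).
  i = 2 (α = 7): (7−8)(7−1)(7−4)(7−6) = (−1)·6·3·1 = −18 ≡ 4, so v_2 = 4^{−1} = 3 (mod 11).
  i = 3 (α = 1): (1−8)(1−7)(1−4)(1−6) = (−7)·(−6)·(−3)·(−5) = 630 ≡ 3, so v_3 = 3^{−1} = 4 (mod 11).
  i = 4 (α = 4): (4−8)(4−7)(4−1)(4−6) = (−4)·(−3)·3·(−2) = −72 ≡ 5, so v_4 = 5^{−1} = 9 (mod 11).
  i = 5 (α = 6): (6−8)(6−7)(6−1)(6−4) = (−2)·(−1)·5·2 = 20 ≡ 9, so v_5 = 9^{−1} = 5 (mod 11).
  v = [1, 3, 4, 9, 5].
Step 2: syndromes of r = [0, 10, 4, 3, 9] (all sums mod 11).
  S_0 = Σ v_i r_i = 1·0 + 3·10 + 4·4 + 9·3 + 5·9 = 118 ≡ 8.
  S_1 = Σ v_i α_i r_i = 1·8·0 + 3·7·10 + 4·1·4 + 9·4·3 + 5·6·9 = 604 ≡ 10.
  α_i^2 mod 11 = [9, 5, 1, 5, 3].
  S_2 = Σ v_i α_i^2 r_i = 1·9·0 + 3·5·10 + 4·1·4 + 9·5·3 + 5·3·9 = 436 ≡ 7.
  S = (8, 10, 7) ≠ 0, so r is not a codeword (an error is present).
Step 3: locate the error. For a single error e at position i, S_ℓ = v_i·e·α_i^ℓ, so α_err = S_1/S_0.
  S_0^{−1} = 8^{−1} = 7 (mod 11), so α_err = 10·7 = 70 ≡ 4 = α_4. Error position i = 4.
  Consistency check: S_2/S_1 = 7·10 = 70 ≡ 4 = α_err ✓ (single-error assumption holds).
Step 4: error magnitude e = S_0/v_4 = S_0·∏_{j≠4}(α_4 − α_j) = 8·5 = 40 ≡ 7 (mod 11).
Step 5: correct position 4: c_4 = r_4 − e = 3 − 7 ≡ 7 (mod 11). Hence c = [0, 10, 4, 7, 9].
  Check: interpolating c through the α_i gives m(x) = 3 + 1·x (degree < 2) with m(α_i) = c_i for every i, so c is indeed a codeword.


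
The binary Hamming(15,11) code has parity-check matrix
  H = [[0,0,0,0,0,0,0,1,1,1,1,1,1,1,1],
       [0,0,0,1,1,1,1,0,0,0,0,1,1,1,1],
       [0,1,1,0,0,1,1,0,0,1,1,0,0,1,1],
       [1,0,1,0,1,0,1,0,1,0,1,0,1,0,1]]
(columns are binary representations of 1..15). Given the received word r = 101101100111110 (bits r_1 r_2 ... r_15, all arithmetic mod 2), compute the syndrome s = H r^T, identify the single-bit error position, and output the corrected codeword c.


s = (1, 0, 0, 1)^T, error position = 9, corrected codeword c = 101101101111110

Compute s = H r^T mod 2 one row at a time:
  s_1 = 0 + 0 + 1 + 1 + 1 + 1 + 1 + 0 = 5 ≡ 1 (mod 2).
  s_2 = 1 + 0 + 1 + 1 + 1 + 1 + 1 + 0 = 6 ≡ 0 (mod 2).
  s_3 = 0 + 1 + 1 + 1 + 1 + 1 + 1 + 0 = 6 ≡ 0 (mod 2).
  s_4 = 1 + 1 + 0 + 1 + 0 + 1 + 1 + 0 = 5 ≡ 1 (mod 2).
s = (1, 0, 0, 1)^T — this equals column 9 of H (binary 1001), so error is at position 9.
Correct: flip bit 9 of r = 101101100111110 to get c = 101101101111110.


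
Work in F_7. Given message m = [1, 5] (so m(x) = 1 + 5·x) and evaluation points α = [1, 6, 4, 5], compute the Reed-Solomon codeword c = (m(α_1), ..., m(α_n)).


c = [6, 3, 0, 5]

Message polynomial: m(x) = 1 + 5·x (mod 7).
For each evaluation point α_i, compute m(α_i) mod 7:
  α_1 = 1: Horner steps 5 → 6, so m(1) = 6.
  α_2 = 6: Horner steps 5 → 3, so m(6) = 3.
  α_3 = 4: Horner steps 5 → 0, so m(4) = 0.
  α_4 = 5: Horner steps 5 → 5, so m(5) = 5.
Codeword c = [6, 3, 0, 5] ∈ F_7^4.


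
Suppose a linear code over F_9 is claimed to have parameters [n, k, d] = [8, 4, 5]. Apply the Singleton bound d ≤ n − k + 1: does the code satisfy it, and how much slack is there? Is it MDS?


Singleton RHS = n − k + 1 = 5, slack = 0, bound satisfied, MDS.

Singleton bound: d ≤ n − k + 1.
Here n = 8, k = 4, so n − k + 1 = 5.
Given d = 5, check d ≤ 5: YES.
Slack = (n − k + 1) − d = 0.
The code is MDS (slack = 0).
Description: the claimed parameters are [8, 4, 5]_9; such a code would be MDS (meets Singleton bound).


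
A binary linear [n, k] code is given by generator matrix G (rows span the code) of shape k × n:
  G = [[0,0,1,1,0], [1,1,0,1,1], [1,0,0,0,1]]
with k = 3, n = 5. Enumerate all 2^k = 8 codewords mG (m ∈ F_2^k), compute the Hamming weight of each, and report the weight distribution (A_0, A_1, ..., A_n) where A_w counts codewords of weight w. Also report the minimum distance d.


Weight distribution: A_0 = 1, A_2 = 4, A_4 = 3. Minimum distance d = 2.

Enumerate all 2^3 = 8 messages m ∈ F_2^3.
For each, compute codeword c = mG in F_2^5, then tally its weight.
  m = 000 → c = 00000, weight = 0.
  m = 100 → c = 00110, weight = 2.
  m = 010 → c = 11011, weight = 4.
  m = 110 → c = 11101, weight = 4.
  m = 001 → c = 10001, weight = 2.
  m = 101 → c = 10111, weight = 4.
  m = 011 → c = 01010, weight = 2.
  m = 111 → c = 01100, weight = 2.
Tally weights:
  weight 0: 1 codewords.
  weight 2: 4 codewords.
  weight 4: 3 codewords.
Minimum distance d = smallest w > 0 with A_w > 0 = 2.
Sanity: Σ A_w = 8 = 2^3 = 8 ✓.


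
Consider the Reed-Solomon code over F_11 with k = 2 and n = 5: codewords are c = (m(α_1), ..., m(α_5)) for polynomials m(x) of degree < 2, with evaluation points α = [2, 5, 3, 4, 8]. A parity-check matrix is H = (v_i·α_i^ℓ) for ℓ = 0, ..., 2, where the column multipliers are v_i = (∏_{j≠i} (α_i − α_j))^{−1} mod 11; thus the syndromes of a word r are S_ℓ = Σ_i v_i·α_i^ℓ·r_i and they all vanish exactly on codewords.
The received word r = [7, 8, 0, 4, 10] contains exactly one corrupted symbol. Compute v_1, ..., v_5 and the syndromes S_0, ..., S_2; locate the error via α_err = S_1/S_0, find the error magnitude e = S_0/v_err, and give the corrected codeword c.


S = (7, 1, 8), error at position 5, error magnitude e = 1, c = [7, 8, 0, 4, 9].

Step 1: column multipliers v_i = (∏_{j≠i}(α_i − α_j))^{−1} mod 11.
  i = 1 (α = 2): (2−5)(2−3)(2−4)(2−8) = (−3)·(−1)·(−2)·(−6) = 36 ≡ 3, so v_1 = 3^{−1} = 4 (mod 11).
  i = 2 (α = 5): (5−2)(5−3)(5−4)(5−8) = 3·2·1·(−3) = −18 ≡ 4, so v_2 = 4^{−1} = 3 (mod 11).
  i = 3 (α = 3): (3−2)(3−5)(3−4)(3−8) = 1·(−2)·(−1)·(−5) = −10 ≡ 1, so v_3 = 1^{−1} = 1 (mod 11).
  i = 4 (α = 4): (4−2)(4−5)(4−3)(4−8) = 2·(−1)·1·(−4) = 8 ≡ 8, so v_4 = 8^{−1} = 7 (mod 11).
  i = 5 (α = 8): (8−2)(8−5)(8−3)(8−4) = 6·3·5·4 = 360 ≡ 8, so v_5 = 8^{−1} = 7 (mod 11).
  v = [4, 3, 1, 7, 7].
Step 2: syndromes of r = [7, 8, 0, 4, 10] (all sums mod 11).
  S_0 = Σ v_i r_i = 4·7 + 3·8 + 1·0 + 7·4 + 7·10 = 150 ≡ 7.
  S_1 = Σ v_i α_i r_i = 4·2·7 + 3·5·8 + 1·3·0 + 7·4·4 + 7·8·10 = 848 ≡ 1.
  α_i^2 mod 11 = [4, 3, 9, 5, 9].
  S_2 = Σ v_i α_i^2 r_i = 4·4·7 + 3·3·8 + 1·9·0 + 7·5·4 + 7·9·10 = 954 ≡ 8.
  S = (7, 1, 8) ≠ 0, so r is not a codeword (an error is present).
Step 3: locate the error. For a single error e at position i, S_ℓ = v_i·e·α_i^ℓ, so α_err = S_1/S_0.
  S_0^{−1} = 7^{−1} = 8 (mod 11), so α_err = 1·8 = 8 ≡ 8 = α_5. Error position i = 5.
  Consistency check: S_2/S_1 = 8·1 = 8 ≡ 8 = α_err ✓ (single-error assumption holds).
Step 4: error magnitude e = S_0/v_5 = S_0·∏_{j≠5}(α_5 − α_j) = 7·8 = 56 ≡ 1 (mod 11).
Step 5: correct position 5: c_5 = r_5 − e = 10 − 1 ≡ 9 (mod 11). Hence c = [7, 8, 0, 4, 9].
  Check: interpolating c through the α_i gives m(x) = 10 + 4·x (degree < 2) with m(α_i) = c_i for every i, so c is indeed a codeword.


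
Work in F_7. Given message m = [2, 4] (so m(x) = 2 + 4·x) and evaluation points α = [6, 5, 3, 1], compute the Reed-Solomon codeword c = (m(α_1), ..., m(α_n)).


c = [5, 1, 0, 6]

Message polynomial: m(x) = 2 + 4·x (mod 7).
For each evaluation point α_i, compute m(α_i) mod 7:
  α_1 = 6: Horner steps 4 → 5, so m(6) = 5.
  α_2 = 5: Horner steps 4 → 1, so m(5) = 1.
  α_3 = 3: Horner steps 4 → 0, so m(3) = 0.
  α_4 = 1: Horner steps 4 → 6, so m(1) = 6.
Codeword c = [5, 1, 0, 6] ∈ F_7^4.


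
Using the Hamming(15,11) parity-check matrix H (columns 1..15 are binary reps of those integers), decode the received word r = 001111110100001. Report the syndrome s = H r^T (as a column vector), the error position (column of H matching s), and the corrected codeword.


s = (1, 1, 1, 0)^T, error position = 14, corrected codeword c = 001111110100011

Compute s = H r^T mod 2 one row at a time:
  s_1 = 1 + 0 + 1 + 0 + 0 + 0 + 0 + 1 = 3 ≡ 1 (mod 2).
  s_2 = 1 + 1 + 1 + 1 + 0 + 0 + 0 + 1 = 5 ≡ 1 (mod 2).
  s_3 = 0 + 1 + 1 + 1 + 1 + 0 + 0 + 1 = 5 ≡ 1 (mod 2).
  s_4 = 0 + 1 + 1 + 1 + 0 + 0 + 0 + 1 = 4 ≡ 0 (mod 2).
s = (1, 1, 1, 0)^T — this equals column 14 of H (binary 1110), so error is at position 14.
Correct: flip bit 14 of r = 001111110100001 to get c = 001111110100011.


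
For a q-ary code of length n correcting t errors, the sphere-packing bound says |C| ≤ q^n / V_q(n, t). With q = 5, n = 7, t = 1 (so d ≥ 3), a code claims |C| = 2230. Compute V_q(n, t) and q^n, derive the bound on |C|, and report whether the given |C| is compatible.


V_q(n, t) = 29, q^n = 78125, Hamming bound = 2693, |C| = 2230 ≤ bound (satisfied).

Step 1: Compute V_q(n, t) = Σ_{j=0}^1 C(n, j) (q−1)^j.
  j = 0: C(7,0)·(4)^0 = 1·1 = 1.
  j = 1: C(7,1)·(4)^1 = 7·4 = 28.
  V_q(n, t) = 1 + 28 = 29.
Step 2: q^n = 5^7 = 78125.
Step 3: Hamming bound ⌊q^n / V_q(n,t)⌋ = ⌊78125/29⌋ = 2693.
Step 4: Compare |C| = 2230 to 2693: satisfied.
The claimed |C| lies below the Hamming bound.


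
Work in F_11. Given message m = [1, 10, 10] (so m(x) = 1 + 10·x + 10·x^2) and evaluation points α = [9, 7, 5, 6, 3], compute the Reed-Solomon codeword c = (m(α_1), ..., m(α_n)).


c = [10, 0, 4, 3, 0]

Message polynomial: m(x) = 1 + 10·x + 10·x^2 (mod 11).
For each evaluation point α_i, compute m(α_i) mod 11:
  α_1 = 9: Horner steps 10 → 1 → 10, so m(9) = 10.
  α_2 = 7: Horner steps 10 → 3 → 0, so m(7) = 0.
  α_3 = 5: Horner steps 10 → 5 → 4, so m(5) = 4.
  α_4 = 6: Horner steps 10 → 4 → 3, so m(6) = 3.
  α_5 = 3: Horner steps 10 → 7 → 0, so m(3) = 0.
Codeword c = [10, 0, 4, 3, 0] ∈ F_11^5.


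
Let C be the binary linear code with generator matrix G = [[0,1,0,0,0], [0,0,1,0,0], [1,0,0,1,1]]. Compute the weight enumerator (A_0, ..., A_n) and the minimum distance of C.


Weight distribution: A_0 = 1, A_1 = 2, A_2 = 1, A_3 = 1, A_4 = 2, A_5 = 1. Minimum distance d = 1.

Enumerate all 2^3 = 8 messages m ∈ F_2^3.
For each, compute codeword c = mG in F_2^5, then tally its weight.
  m = 000 → c = 00000, weight = 0.
  m = 100 → c = 01000, weight = 1.
  m = 010 → c = 00100, weight = 1.
  m = 110 → c = 01100, weight = 2.
  m = 001 → c = 10011, weight = 3.
  m = 101 → c = 11011, weight = 4.
  m = 011 → c = 10111, weight = 4.
  m = 111 → c = 11111, weight = 5.
Tally weights:
  weight 0: 1 codewords.
  weight 1: 2 codewords.
  weight 2: 1 codewords.
  weight 3: 1 codewords.
  weight 4: 2 codewords.
  weight 5: 1 codewords.
Minimum distance d = smallest w > 0 with A_w > 0 = 1.
Sanity: Σ A_w = 8 = 2^3 = 8 ✓.
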